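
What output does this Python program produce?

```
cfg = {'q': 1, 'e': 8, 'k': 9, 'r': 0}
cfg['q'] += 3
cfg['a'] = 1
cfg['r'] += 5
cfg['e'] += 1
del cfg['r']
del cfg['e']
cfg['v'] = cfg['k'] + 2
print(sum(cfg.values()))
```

25

cfg['q'] = 1+3 = 4 → {'q': 4, 'e': 8, 'k': 9, 'r': 0}
cfg['a'] = 1 → {'q': 4, 'e': 8, 'k': 9, 'r': 0, 'a': 1}
cfg['r'] = 0+5 = 5 → {'q': 4, 'e': 8, 'k': 9, 'r': 5, 'a': 1}
cfg['e'] = 8+1 = 9 → {'q': 4, 'e': 9, 'k': 9, 'r': 5, 'a': 1}
del 'r' → {'q': 4, 'e': 9, 'k': 9, 'a': 1}
del 'e' → {'q': 4, 'k': 9, 'a': 1}
cfg['v'] = cfg['k']+2 = 11 → {'q': 4, 'k': 9, 'a': 1, 'v': 11}
sum of values = 25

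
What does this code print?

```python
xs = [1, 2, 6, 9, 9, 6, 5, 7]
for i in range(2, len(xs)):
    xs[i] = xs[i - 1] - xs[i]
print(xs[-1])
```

i=2: xs[2] = 2-6 = -4 → [1, 2, -4, 9, 9, 6, 5, 7]
i=3: xs[3] = (-4)-9 = -13 → [1, 2, -4, -13, 9, 6, 5, 7]
i=4: xs[4] = (-13)-9 = -22 → [1, 2, -4, -13, -22, 6, 5, 7]
i=5: xs[5] = (-22)-6 = -28 → [1, 2, -4, -13, -22, -28, 5, 7]
i=6: xs[6] = (-28)-5 = -33 → [1, 2, -4, -13, -22, -28, -33, 7]
i=7: xs[7] = (-33)-7 = -40 → [1, 2, -4, -13, -22, -28, -33, -40]

-40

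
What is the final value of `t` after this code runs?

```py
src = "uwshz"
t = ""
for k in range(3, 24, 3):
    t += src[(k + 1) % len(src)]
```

'zsuhwzs'

k=3: add src[4]='z' → 'z'
k=6: add src[2]='s' → 'zs'
k=9: add src[0]='u' → 'zsu'
k=12: add src[3]='h' → 'zsuh'
k=15: add src[1]='w' → 'zsuhw'
k=18: add src[4]='z' → 'zsuhwz'
k=21: add src[2]='s' → 'zsuhwzs'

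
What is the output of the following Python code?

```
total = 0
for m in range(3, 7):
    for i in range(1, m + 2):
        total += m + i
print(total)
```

m=3,i=1: total = 0+4 = 4
m=3,i=2: total = 4+5 = 9
m=3,i=3: total = 9+6 = 15
m=3,i=4: total = 15+7 = 22
m=4,i=1: total = 22+5 = 27
m=4,i=2: total = 27+6 = 33
m=4,i=3: total = 33+7 = 40
m=4,i=4: total = 40+8 = 48
m=4,i=5: total = 48+9 = 57
m=5,i=1: total = 57+6 = 63
m=5,i=2: total = 63+7 = 70
m=5,i=3: total = 70+8 = 78
m=5,i=4: total = 78+9 = 87
m=5,i=5: total = 87+10 = 97
m=5,i=6: total = 97+11 = 108
m=6,i=1: total = 108+7 = 115
m=6,i=2: total = 115+8 = 123
m=6,i=3: total = 123+9 = 132
m=6,i=4: total = 132+10 = 142
m=6,i=5: total = 142+11 = 153
m=6,i=6: total = 153+12 = 165
m=6,i=7: total = 165+13 = 178

178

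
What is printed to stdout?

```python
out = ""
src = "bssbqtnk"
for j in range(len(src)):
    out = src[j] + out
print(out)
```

j=0: prepend 'b' → 'b'
j=1: prepend 's' → 'sb'
j=2: prepend 's' → 'ssb'
j=3: prepend 'b' → 'bssb'
j=4: prepend 'q' → 'qbssb'
j=5: prepend 't' → 'tqbssb'
j=6: prepend 'n' → 'ntqbssb'
j=7: prepend 'k' → 'kntqbssb'

kntqbssb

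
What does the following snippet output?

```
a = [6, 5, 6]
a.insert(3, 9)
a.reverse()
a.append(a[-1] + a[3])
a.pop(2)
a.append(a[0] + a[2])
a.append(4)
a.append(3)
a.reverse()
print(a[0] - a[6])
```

insert 9 at 3 → [6, 5, 6, 9]
reverse → [9, 6, 5, 6]
append a[-1]+a[3] = 6+6 = 12 → [9, 6, 5, 6, 12]
pop(2) removes 5 → [9, 6, 6, 12]
append a[0]+a[2] = 9+6 = 15 → [9, 6, 6, 12, 15]
append 4 → [9, 6, 6, 12, 15, 4]
append 3 → [9, 6, 6, 12, 15, 4, 3]
reverse → [3, 4, 15, 12, 6, 6, 9]
a[0]-a[6] = 3-9 = -6

-6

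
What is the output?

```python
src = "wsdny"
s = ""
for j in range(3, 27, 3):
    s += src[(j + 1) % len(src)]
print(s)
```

ydwnsydw

j=3: add src[4]='y' → 'y'
j=6: add src[2]='d' → 'yd'
j=9: add src[0]='w' → 'ydw'
j=12: add src[3]='n' → 'ydwn'
j=15: add src[1]='s' → 'ydwns'
j=18: add src[4]='y' → 'ydwnsy'
j=21: add src[2]='d' → 'ydwnsyd'
j=24: add src[0]='w' → 'ydwnsydw'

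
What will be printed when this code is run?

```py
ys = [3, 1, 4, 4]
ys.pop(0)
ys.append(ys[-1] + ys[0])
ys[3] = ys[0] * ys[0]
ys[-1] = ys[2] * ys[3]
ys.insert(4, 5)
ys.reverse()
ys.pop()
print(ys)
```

pop(0) removes 3 → [1, 4, 4]
append ys[-1]+ys[0] = 4+1 = 5 → [1, 4, 4, 5]
ys[3] = ys[0]*ys[0] = 1*1 = 1 → [1, 4, 4, 1]
ys[-1] = ys[2]*ys[3] = 4*1 = 4 → [1, 4, 4, 4]
insert 5 at 4 → [1, 4, 4, 4, 5]
reverse → [5, 4, 4, 4, 1]
pop() removes 1 → [5, 4, 4, 4]

[5, 4, 4, 4]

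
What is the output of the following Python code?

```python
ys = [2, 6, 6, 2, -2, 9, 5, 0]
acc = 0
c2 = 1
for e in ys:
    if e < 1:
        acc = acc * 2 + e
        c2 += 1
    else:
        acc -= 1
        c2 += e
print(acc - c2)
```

e=2: not <1, acc = 0-1 = -1; c2=3
e=6: not <1, acc = (-1)-1 = -2; c2=9
e=6: not <1, acc = (-2)-1 = -3; c2=15
e=2: not <1, acc = (-3)-1 = -4; c2=17
e=-2: <1, acc = (-4)*2+(-2) = -10; c2=18
e=9: not <1, acc = (-10)-1 = -11; c2=27
e=5: not <1, acc = (-11)-1 = -12; c2=32
e=0: <1, acc = (-12)*2+0 = -24; c2=33
acc-c2 = (-24)-33 = -57

-57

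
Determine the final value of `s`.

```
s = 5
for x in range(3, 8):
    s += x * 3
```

x=3: s = 5+3*3 = 14
x=4: s = 14+4*3 = 26
x=5: s = 26+5*3 = 41
x=6: s = 41+6*3 = 59
x=7: s = 59+7*3 = 80

80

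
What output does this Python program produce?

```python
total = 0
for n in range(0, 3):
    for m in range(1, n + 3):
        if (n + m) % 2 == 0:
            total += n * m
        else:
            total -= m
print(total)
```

n=0,m=1: odd sum, total = 0-1 = -1
n=0,m=2: even sum, total = (-1)+0 = -1
n=1,m=1: even sum, total = (-1)+1 = 0
n=1,m=2: odd sum, total = 0-2 = -2
n=1,m=3: even sum, total = (-2)+3 = 1
n=2,m=1: odd sum, total = 1-1 = 0
n=2,m=2: even sum, total = 0+4 = 4
n=2,m=3: odd sum, total = 4-3 = 1
n=2,m=4: even sum, total = 1+8 = 9

9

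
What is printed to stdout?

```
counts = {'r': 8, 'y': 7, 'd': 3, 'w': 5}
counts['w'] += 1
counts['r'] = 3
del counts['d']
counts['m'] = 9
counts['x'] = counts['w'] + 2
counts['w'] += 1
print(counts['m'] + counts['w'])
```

16

counts['w'] = 5+1 = 6 → {'r': 8, 'y': 7, 'd': 3, 'w': 6}
counts['r'] = 3 → {'r': 3, 'y': 7, 'd': 3, 'w': 6}
del 'd' → {'r': 3, 'y': 7, 'w': 6}
counts['m'] = 9 → {'r': 3, 'y': 7, 'w': 6, 'm': 9}
counts['x'] = counts['w']+2 = 8 → {'r': 3, 'y': 7, 'w': 6, 'm': 9, 'x': 8}
counts['w'] = 6+1 = 7 → {'r': 3, 'y': 7, 'w': 7, 'm': 9, 'x': 8}
counts['m']+counts['w'] = 9+7 = 16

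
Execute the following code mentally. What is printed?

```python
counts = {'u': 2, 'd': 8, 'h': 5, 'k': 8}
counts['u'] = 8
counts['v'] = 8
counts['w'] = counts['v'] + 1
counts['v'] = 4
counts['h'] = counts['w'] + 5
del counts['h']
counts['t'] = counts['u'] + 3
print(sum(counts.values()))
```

counts['u'] = 8 → {'u': 8, 'd': 8, 'h': 5, 'k': 8}
counts['v'] = 8 → {'u': 8, 'd': 8, 'h': 5, 'k': 8, 'v': 8}
counts['w'] = counts['v']+1 = 9 → {'u': 8, 'd': 8, 'h': 5, 'k': 8, 'v': 8, 'w': 9}
counts['v'] = 4 → {'u': 8, 'd': 8, 'h': 5, 'k': 8, 'v': 4, 'w': 9}
counts['h'] = counts['w']+5 = 14 → {'u': 8, 'd': 8, 'h': 14, 'k': 8, 'v': 4, 'w': 9}
del 'h' → {'u': 8, 'd': 8, 'k': 8, 'v': 4, 'w': 9}
counts['t'] = counts['u']+3 = 11 → {'u': 8, 'd': 8, 'k': 8, 'v': 4, 'w': 9, 't': 11}
sum of values = 48

48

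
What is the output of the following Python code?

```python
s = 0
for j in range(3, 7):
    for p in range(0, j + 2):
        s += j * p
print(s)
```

j=3,p=0: s = 0+0 = 0
j=3,p=1: s = 0+3 = 3
j=3,p=2: s = 3+6 = 9
j=3,p=3: s = 9+9 = 18
j=3,p=4: s = 18+12 = 30
j=4,p=0: s = 30+0 = 30
j=4,p=1: s = 30+4 = 34
j=4,p=2: s = 34+8 = 42
j=4,p=3: s = 42+12 = 54
j=4,p=4: s = 54+16 = 70
j=4,p=5: s = 70+20 = 90
j=5,p=0: s = 90+0 = 90
j=5,p=1: s = 90+5 = 95
j=5,p=2: s = 95+10 = 105
j=5,p=3: s = 105+15 = 120
j=5,p=4: s = 120+20 = 140
j=5,p=5: s = 140+25 = 165
j=5,p=6: s = 165+30 = 195
j=6,p=0: s = 195+0 = 195
j=6,p=1: s = 195+6 = 201
j=6,p=2: s = 201+12 = 213
j=6,p=3: s = 213+18 = 231
j=6,p=4: s = 231+24 = 255
j=6,p=5: s = 255+30 = 285
j=6,p=6: s = 285+36 = 321
j=6,p=7: s = 321+42 = 363

363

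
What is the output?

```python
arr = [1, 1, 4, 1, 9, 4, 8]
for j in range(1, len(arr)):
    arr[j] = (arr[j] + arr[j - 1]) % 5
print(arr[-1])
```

3

j=1: arr[1] = (1+1)%5 = 2 → [1, 2, 4, 1, 9, 4, 8]
j=2: arr[2] = (4+2)%5 = 1 → [1, 2, 1, 1, 9, 4, 8]
j=3: arr[3] = (1+1)%5 = 2 → [1, 2, 1, 2, 9, 4, 8]
j=4: arr[4] = (9+2)%5 = 1 → [1, 2, 1, 2, 1, 4, 8]
j=5: arr[5] = (4+1)%5 = 0 → [1, 2, 1, 2, 1, 0, 8]
j=6: arr[6] = (8+0)%5 = 3 → [1, 2, 1, 2, 1, 0, 3]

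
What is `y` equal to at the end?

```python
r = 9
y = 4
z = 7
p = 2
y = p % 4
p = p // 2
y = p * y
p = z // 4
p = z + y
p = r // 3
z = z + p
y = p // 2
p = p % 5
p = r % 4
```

y = 2%4 = 2
p = 2//2 = 1
y = 1*2 = 2
p = 7//4 = 1
p = 7+2 = 9
p = 9//3 = 3
z = 7+3 = 10
y = 3//2 = 1
p = 3%5 = 3
p = 9%4 = 1

1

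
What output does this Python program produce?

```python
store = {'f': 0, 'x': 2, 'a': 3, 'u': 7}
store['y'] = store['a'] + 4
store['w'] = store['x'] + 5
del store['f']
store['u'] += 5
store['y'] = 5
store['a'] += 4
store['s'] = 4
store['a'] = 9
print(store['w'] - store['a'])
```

-2

store['y'] = store['a']+4 = 7 → {'f': 0, 'x': 2, 'a': 3, 'u': 7, 'y': 7}
store['w'] = store['x']+5 = 7 → {'f': 0, 'x': 2, 'a': 3, 'u': 7, 'y': 7, 'w': 7}
del 'f' → {'x': 2, 'a': 3, 'u': 7, 'y': 7, 'w': 7}
store['u'] = 7+5 = 12 → {'x': 2, 'a': 3, 'u': 12, 'y': 7, 'w': 7}
store['y'] = 5 → {'x': 2, 'a': 3, 'u': 12, 'y': 5, 'w': 7}
store['a'] = 3+4 = 7 → {'x': 2, 'a': 7, 'u': 12, 'y': 5, 'w': 7}
store['s'] = 4 → {'x': 2, 'a': 7, 'u': 12, 'y': 5, 'w': 7, 's': 4}
store['a'] = 9 → {'x': 2, 'a': 9, 'u': 12, 'y': 5, 'w': 7, 's': 4}
store['w']-store['a'] = 7-9 = -2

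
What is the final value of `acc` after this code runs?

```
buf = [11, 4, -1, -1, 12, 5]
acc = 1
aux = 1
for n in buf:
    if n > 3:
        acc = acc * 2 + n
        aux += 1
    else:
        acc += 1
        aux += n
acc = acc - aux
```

154

n=11: >3, acc = 1*2+11 = 13; aux=2
n=4: >3, acc = 13*2+4 = 30; aux=3
n=-1: not >3, acc = 30+1 = 31; aux=2
n=-1: not >3, acc = 31+1 = 32; aux=1
n=12: >3, acc = 32*2+12 = 76; aux=2
n=5: >3, acc = 76*2+5 = 157; aux=3
acc-aux = 157-3 = 154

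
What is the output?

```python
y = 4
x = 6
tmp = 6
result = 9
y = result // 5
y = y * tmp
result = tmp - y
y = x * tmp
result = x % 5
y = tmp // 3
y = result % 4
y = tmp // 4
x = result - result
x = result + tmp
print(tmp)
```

y = 9//5 = 1
y = 1*6 = 6
result = 6-6 = 0
y = 6*6 = 36
result = 6%5 = 1
y = 6//3 = 2
y = 1%4 = 1
y = 6//4 = 1
x = 1-1 = 0
x = 1+6 = 7

6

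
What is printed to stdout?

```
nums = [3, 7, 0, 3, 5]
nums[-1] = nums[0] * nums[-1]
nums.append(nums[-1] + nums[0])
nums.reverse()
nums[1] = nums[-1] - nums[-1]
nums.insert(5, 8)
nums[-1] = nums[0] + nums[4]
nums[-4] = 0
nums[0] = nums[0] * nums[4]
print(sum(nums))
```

169

nums[-1] = nums[0]*nums[-1] = 3*5 = 15 → [3, 7, 0, 3, 15]
append nums[-1]+nums[0] = 15+3 = 18 → [3, 7, 0, 3, 15, 18]
reverse → [18, 15, 3, 0, 7, 3]
nums[1] = nums[-1]-nums[-1] = 3-3 = 0 → [18, 0, 3, 0, 7, 3]
insert 8 at 5 → [18, 0, 3, 0, 7, 8, 3]
nums[-1] = nums[0]+nums[4] = 18+7 = 25 → [18, 0, 3, 0, 7, 8, 25]
nums[-4] = 0 → [18, 0, 3, 0, 7, 8, 25]
nums[0] = nums[0]*nums[4] = 18*7 = 126 → [126, 0, 3, 0, 7, 8, 25]
sum = 169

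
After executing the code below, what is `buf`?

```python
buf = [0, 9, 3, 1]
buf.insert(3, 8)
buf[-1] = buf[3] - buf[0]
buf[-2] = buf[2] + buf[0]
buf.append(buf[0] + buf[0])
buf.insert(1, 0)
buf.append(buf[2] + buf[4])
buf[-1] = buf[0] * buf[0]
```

insert 8 at 3 → [0, 9, 3, 8, 1]
buf[-1] = buf[3]-buf[0] = 8-0 = 8 → [0, 9, 3, 8, 8]
buf[-2] = buf[2]+buf[0] = 3+0 = 3 → [0, 9, 3, 3, 8]
append buf[0]+buf[0] = 0+0 = 0 → [0, 9, 3, 3, 8, 0]
insert 0 at 1 → [0, 0, 9, 3, 3, 8, 0]
append buf[2]+buf[4] = 9+3 = 12 → [0, 0, 9, 3, 3, 8, 0, 12]
buf[-1] = buf[0]*buf[0] = 0*0 = 0 → [0, 0, 9, 3, 3, 8, 0, 0]

[0, 0, 9, 3, 3, 8, 0, 0]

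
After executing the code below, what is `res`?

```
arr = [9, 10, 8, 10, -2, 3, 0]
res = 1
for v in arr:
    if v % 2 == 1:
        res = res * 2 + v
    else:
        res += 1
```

v=9: odd, res = 1*2+9 = 11
v=10: not odd, res = 11+1 = 12
v=8: not odd, res = 12+1 = 13
v=10: not odd, res = 13+1 = 14
v=-2: not odd, res = 14+1 = 15
v=3: odd, res = 15*2+3 = 33
v=0: not odd, res = 33+1 = 34

34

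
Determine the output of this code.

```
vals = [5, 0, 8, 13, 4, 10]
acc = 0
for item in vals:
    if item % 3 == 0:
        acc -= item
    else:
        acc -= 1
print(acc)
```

item=5: not %3==0, acc = 0-1 = -1
item=0: %3==0, acc = (-1)-0 = -1
item=8: not %3==0, acc = (-1)-1 = -2
item=13: not %3==0, acc = (-2)-1 = -3
item=4: not %3==0, acc = (-3)-1 = -4
item=10: not %3==0, acc = (-4)-1 = -5

-5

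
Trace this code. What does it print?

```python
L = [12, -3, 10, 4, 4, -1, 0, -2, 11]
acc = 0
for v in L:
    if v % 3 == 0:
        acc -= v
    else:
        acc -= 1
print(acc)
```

v=12: %3==0, acc = 0-12 = -12
v=-3: %3==0, acc = (-12)-(-3) = -9
v=10: not %3==0, acc = (-9)-1 = -10
v=4: not %3==0, acc = (-10)-1 = -11
v=4: not %3==0, acc = (-11)-1 = -12
v=-1: not %3==0, acc = (-12)-1 = -13
v=0: %3==0, acc = (-13)-0 = -13
v=-2: not %3==0, acc = (-13)-1 = -14
v=11: not %3==0, acc = (-14)-1 = -15

-15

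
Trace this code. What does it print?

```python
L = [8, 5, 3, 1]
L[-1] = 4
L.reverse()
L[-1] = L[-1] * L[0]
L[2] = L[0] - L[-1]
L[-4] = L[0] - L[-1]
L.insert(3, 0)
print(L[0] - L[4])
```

L[-1] = 4 → [8, 5, 3, 4]
reverse → [4, 3, 5, 8]
L[-1] = L[-1]*L[0] = 8*4 = 32 → [4, 3, 5, 32]
L[2] = L[0]-L[-1] = 4-32 = -28 → [4, 3, -28, 32]
L[-4] = L[0]-L[-1] = 4-32 = -28 → [-28, 3, -28, 32]
insert 0 at 3 → [-28, 3, -28, 0, 32]
L[0]-L[4] = (-28)-32 = -60

-60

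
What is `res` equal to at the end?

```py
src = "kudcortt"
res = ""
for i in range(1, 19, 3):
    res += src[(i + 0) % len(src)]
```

i=1: add src[1]='u' → 'u'
i=4: add src[4]='o' → 'uo'
i=7: add src[7]='t' → 'uot'
i=10: add src[2]='d' → 'uotd'
i=13: add src[5]='r' → 'uotdr'
i=16: add src[0]='k' → 'uotdrk'

'uotdrk'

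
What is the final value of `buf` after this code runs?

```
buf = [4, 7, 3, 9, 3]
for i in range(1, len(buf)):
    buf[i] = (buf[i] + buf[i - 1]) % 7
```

[4, 4, 0, 2, 5]

i=1: buf[1] = (7+4)%7 = 4 → [4, 4, 3, 9, 3]
i=2: buf[2] = (3+4)%7 = 0 → [4, 4, 0, 9, 3]
i=3: buf[3] = (9+0)%7 = 2 → [4, 4, 0, 2, 3]
i=4: buf[4] = (3+2)%7 = 5 → [4, 4, 0, 2, 5]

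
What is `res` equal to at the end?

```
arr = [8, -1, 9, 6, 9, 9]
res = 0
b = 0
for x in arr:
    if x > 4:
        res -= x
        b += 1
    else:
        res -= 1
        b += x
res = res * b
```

x=8: >4, res = 0-8 = -8; b=1
x=-1: not >4, res = (-8)-1 = -9; b=0
x=9: >4, res = (-9)-9 = -18; b=1
x=6: >4, res = (-18)-6 = -24; b=2
x=9: >4, res = (-24)-9 = -33; b=3
x=9: >4, res = (-33)-9 = -42; b=4
res*b = (-42)*4 = -168

-168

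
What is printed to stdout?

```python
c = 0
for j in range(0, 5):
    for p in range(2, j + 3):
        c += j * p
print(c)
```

145

j=0,p=2: c = 0+0 = 0
j=1,p=2: c = 0+2 = 2
j=1,p=3: c = 2+3 = 5
j=2,p=2: c = 5+4 = 9
j=2,p=3: c = 9+6 = 15
j=2,p=4: c = 15+8 = 23
j=3,p=2: c = 23+6 = 29
j=3,p=3: c = 29+9 = 38
j=3,p=4: c = 38+12 = 50
j=3,p=5: c = 50+15 = 65
j=4,p=2: c = 65+8 = 73
j=4,p=3: c = 73+12 = 85
j=4,p=4: c = 85+16 = 101
j=4,p=5: c = 101+20 = 121
j=4,p=6: c = 121+24 = 145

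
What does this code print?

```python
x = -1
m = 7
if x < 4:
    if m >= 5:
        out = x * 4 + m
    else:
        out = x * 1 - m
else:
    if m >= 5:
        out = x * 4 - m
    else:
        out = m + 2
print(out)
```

x=-1, m=7
x < 4 is True; m >= 5 is True
→ out = x * 4 + m = 3

3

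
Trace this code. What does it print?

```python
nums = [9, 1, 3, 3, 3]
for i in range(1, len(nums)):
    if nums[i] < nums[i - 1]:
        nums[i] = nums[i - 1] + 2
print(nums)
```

[9, 11, 13, 15, 17]

i=1: 1<9, nums[1] = 9+2 = 11 → [9, 11, 3, 3, 3]
i=2: 3<11, nums[2] = 11+2 = 13 → [9, 11, 13, 3, 3]
i=3: 3<13, nums[3] = 13+2 = 15 → [9, 11, 13, 15, 3]
i=4: 3<15, nums[4] = 15+2 = 17 → [9, 11, 13, 15, 17]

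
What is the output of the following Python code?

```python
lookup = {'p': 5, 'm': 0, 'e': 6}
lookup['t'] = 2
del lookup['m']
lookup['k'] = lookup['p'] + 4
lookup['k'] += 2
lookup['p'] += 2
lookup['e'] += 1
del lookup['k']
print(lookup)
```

lookup['t'] = 2 → {'p': 5, 'm': 0, 'e': 6, 't': 2}
del 'm' → {'p': 5, 'e': 6, 't': 2}
lookup['k'] = lookup['p']+4 = 9 → {'p': 5, 'e': 6, 't': 2, 'k': 9}
lookup['k'] = 9+2 = 11 → {'p': 5, 'e': 6, 't': 2, 'k': 11}
lookup['p'] = 5+2 = 7 → {'p': 7, 'e': 6, 't': 2, 'k': 11}
lookup['e'] = 6+1 = 7 → {'p': 7, 'e': 7, 't': 2, 'k': 11}
del 'k' → {'p': 7, 'e': 7, 't': 2}

{'p': 7, 'e': 7, 't': 2}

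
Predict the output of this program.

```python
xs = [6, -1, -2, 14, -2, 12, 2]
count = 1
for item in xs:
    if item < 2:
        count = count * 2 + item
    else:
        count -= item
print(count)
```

-92

item=6: not <2, count = 1-6 = -5
item=-1: <2, count = (-5)*2+(-1) = -11
item=-2: <2, count = (-11)*2+(-2) = -24
item=14: not <2, count = (-24)-14 = -38
item=-2: <2, count = (-38)*2+(-2) = -78
item=12: not <2, count = (-78)-12 = -90
item=2: not <2, count = (-90)-2 = -92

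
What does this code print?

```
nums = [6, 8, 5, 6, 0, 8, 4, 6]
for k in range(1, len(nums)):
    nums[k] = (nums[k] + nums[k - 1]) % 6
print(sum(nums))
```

k=1: nums[1] = (8+6)%6 = 2 → [6, 2, 5, 6, 0, 8, 4, 6]
k=2: nums[2] = (5+2)%6 = 1 → [6, 2, 1, 6, 0, 8, 4, 6]
k=3: nums[3] = (6+1)%6 = 1 → [6, 2, 1, 1, 0, 8, 4, 6]
k=4: nums[4] = (0+1)%6 = 1 → [6, 2, 1, 1, 1, 8, 4, 6]
k=5: nums[5] = (8+1)%6 = 3 → [6, 2, 1, 1, 1, 3, 4, 6]
k=6: nums[6] = (4+3)%6 = 1 → [6, 2, 1, 1, 1, 3, 1, 6]
k=7: nums[7] = (6+1)%6 = 1 → [6, 2, 1, 1, 1, 3, 1, 1]
sum = 16

16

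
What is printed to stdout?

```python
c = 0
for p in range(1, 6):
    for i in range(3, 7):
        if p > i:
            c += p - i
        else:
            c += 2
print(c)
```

p=1,i=3: not 1>3, c = 0+2 = 2
p=1,i=4: not 1>4, c = 2+2 = 4
p=1,i=5: not 1>5, c = 4+2 = 6
p=1,i=6: not 1>6, c = 6+2 = 8
p=2,i=3: not 2>3, c = 8+2 = 10
p=2,i=4: not 2>4, c = 10+2 = 12
p=2,i=5: not 2>5, c = 12+2 = 14
p=2,i=6: not 2>6, c = 14+2 = 16
p=3,i=3: not 3>3, c = 16+2 = 18
p=3,i=4: not 3>4, c = 18+2 = 20
p=3,i=5: not 3>5, c = 20+2 = 22
p=3,i=6: not 3>6, c = 22+2 = 24
p=4,i=3: 4>3, c = 24+1 = 25
p=4,i=4: not 4>4, c = 25+2 = 27
p=4,i=5: not 4>5, c = 27+2 = 29
p=4,i=6: not 4>6, c = 29+2 = 31
p=5,i=3: 5>3, c = 31+2 = 33
p=5,i=4: 5>4, c = 33+1 = 34
p=5,i=5: not 5>5, c = 34+2 = 36
p=5,i=6: not 5>6, c = 36+2 = 38

38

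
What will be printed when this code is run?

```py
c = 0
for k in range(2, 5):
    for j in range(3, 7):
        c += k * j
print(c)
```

k=2,j=3: c = 0+6 = 6
k=2,j=4: c = 6+8 = 14
k=2,j=5: c = 14+10 = 24
k=2,j=6: c = 24+12 = 36
k=3,j=3: c = 36+9 = 45
k=3,j=4: c = 45+12 = 57
k=3,j=5: c = 57+15 = 72
k=3,j=6: c = 72+18 = 90
k=4,j=3: c = 90+12 = 102
k=4,j=4: c = 102+16 = 118
k=4,j=5: c = 118+20 = 138
k=4,j=6: c = 138+24 = 162

162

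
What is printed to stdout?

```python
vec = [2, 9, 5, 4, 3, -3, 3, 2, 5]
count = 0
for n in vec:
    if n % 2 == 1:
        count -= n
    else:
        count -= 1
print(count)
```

-25

n=2: not odd, count = 0-1 = -1
n=9: odd, count = (-1)-9 = -10
n=5: odd, count = (-10)-5 = -15
n=4: not odd, count = (-15)-1 = -16
n=3: odd, count = (-16)-3 = -19
n=-3: odd, count = (-19)-(-3) = -16
n=3: odd, count = (-16)-3 = -19
n=2: not odd, count = (-19)-1 = -20
n=5: odd, count = (-20)-5 = -25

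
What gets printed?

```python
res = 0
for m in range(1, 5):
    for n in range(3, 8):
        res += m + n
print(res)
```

150

m=1,n=3: res = 0+4 = 4
m=1,n=4: res = 4+5 = 9
m=1,n=5: res = 9+6 = 15
m=1,n=6: res = 15+7 = 22
m=1,n=7: res = 22+8 = 30
m=2,n=3: res = 30+5 = 35
m=2,n=4: res = 35+6 = 41
m=2,n=5: res = 41+7 = 48
m=2,n=6: res = 48+8 = 56
m=2,n=7: res = 56+9 = 65
m=3,n=3: res = 65+6 = 71
m=3,n=4: res = 71+7 = 78
m=3,n=5: res = 78+8 = 86
m=3,n=6: res = 86+9 = 95
m=3,n=7: res = 95+10 = 105
m=4,n=3: res = 105+7 = 112
m=4,n=4: res = 112+8 = 120
m=4,n=5: res = 120+9 = 129
m=4,n=6: res = 129+10 = 139
m=4,n=7: res = 139+11 = 150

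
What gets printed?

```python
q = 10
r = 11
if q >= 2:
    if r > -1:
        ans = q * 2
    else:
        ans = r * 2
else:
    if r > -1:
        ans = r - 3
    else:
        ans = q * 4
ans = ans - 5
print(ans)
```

q=10, r=11
q >= 2 is True; r > -1 is True
→ ans = q * 2 = 20
ans = 20-5 = 15

15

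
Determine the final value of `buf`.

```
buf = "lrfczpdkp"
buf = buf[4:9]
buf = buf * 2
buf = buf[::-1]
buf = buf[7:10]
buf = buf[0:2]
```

'dp'

slice [4:9] → 'zpdkp'
repeat ×2 → 'zpdkpzpdkp'
reverse → 'pkdpzpkdpz'
slice [7:10] → 'dpz'
slice [0:2] → 'dp'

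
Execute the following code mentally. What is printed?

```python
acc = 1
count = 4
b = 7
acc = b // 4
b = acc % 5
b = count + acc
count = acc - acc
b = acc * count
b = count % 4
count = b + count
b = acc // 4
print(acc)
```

acc = 7//4 = 1
b = 1%5 = 1
b = 4+1 = 5
count = 1-1 = 0
b = 1*0 = 0
b = 0%4 = 0
count = 0+0 = 0
b = 1//4 = 0

1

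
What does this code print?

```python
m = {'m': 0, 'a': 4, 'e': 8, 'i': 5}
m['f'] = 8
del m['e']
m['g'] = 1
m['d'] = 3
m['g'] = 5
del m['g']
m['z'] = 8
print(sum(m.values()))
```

28

m['f'] = 8 → {'m': 0, 'a': 4, 'e': 8, 'i': 5, 'f': 8}
del 'e' → {'m': 0, 'a': 4, 'i': 5, 'f': 8}
m['g'] = 1 → {'m': 0, 'a': 4, 'i': 5, 'f': 8, 'g': 1}
m['d'] = 3 → {'m': 0, 'a': 4, 'i': 5, 'f': 8, 'g': 1, 'd': 3}
m['g'] = 5 → {'m': 0, 'a': 4, 'i': 5, 'f': 8, 'g': 5, 'd': 3}
del 'g' → {'m': 0, 'a': 4, 'i': 5, 'f': 8, 'd': 3}
m['z'] = 8 → {'m': 0, 'a': 4, 'i': 5, 'f': 8, 'd': 3, 'z': 8}
sum of values = 28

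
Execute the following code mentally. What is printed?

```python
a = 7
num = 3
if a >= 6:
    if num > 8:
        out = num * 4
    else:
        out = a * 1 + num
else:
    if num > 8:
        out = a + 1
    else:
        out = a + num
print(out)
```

a=7, num=3
a >= 6 is True; num > 8 is False
→ out = a * 1 + num = 10

10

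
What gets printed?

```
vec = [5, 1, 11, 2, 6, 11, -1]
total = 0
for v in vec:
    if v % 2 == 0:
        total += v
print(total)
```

v=5: not even
v=1: not even
v=11: not even
v=2: even, total = 0+2 = 2
v=6: even, total = 2+6 = 8
v=11: not even
v=-1: not even

8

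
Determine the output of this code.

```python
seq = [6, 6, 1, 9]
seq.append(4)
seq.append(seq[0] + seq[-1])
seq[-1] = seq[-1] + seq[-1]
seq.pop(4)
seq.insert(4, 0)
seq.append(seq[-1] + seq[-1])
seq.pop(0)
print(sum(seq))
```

append 4 → [6, 6, 1, 9, 4]
append seq[0]+seq[-1] = 6+4 = 10 → [6, 6, 1, 9, 4, 10]
seq[-1] = seq[-1]+seq[-1] = 10+10 = 20 → [6, 6, 1, 9, 4, 20]
pop(4) removes 4 → [6, 6, 1, 9, 20]
insert 0 at 4 → [6, 6, 1, 9, 0, 20]
append seq[-1]+seq[-1] = 20+20 = 40 → [6, 6, 1, 9, 0, 20, 40]
pop(0) removes 6 → [6, 1, 9, 0, 20, 40]
sum = 76

76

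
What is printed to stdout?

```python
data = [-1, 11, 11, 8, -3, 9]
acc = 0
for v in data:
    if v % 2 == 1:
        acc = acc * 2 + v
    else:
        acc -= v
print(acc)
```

v=-1: odd, acc = 0*2+(-1) = -1
v=11: odd, acc = (-1)*2+11 = 9
v=11: odd, acc = 9*2+11 = 29
v=8: not odd, acc = 29-8 = 21
v=-3: odd, acc = 21*2+(-3) = 39
v=9: odd, acc = 39*2+9 = 87

87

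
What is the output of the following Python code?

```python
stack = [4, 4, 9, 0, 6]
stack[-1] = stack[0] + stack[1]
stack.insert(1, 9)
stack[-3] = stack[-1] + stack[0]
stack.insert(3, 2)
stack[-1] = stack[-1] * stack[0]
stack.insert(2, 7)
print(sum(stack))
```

stack[-1] = stack[0]+stack[1] = 4+4 = 8 → [4, 4, 9, 0, 8]
insert 9 at 1 → [4, 9, 4, 9, 0, 8]
stack[-3] = stack[-1]+stack[0] = 8+4 = 12 → [4, 9, 4, 12, 0, 8]
insert 2 at 3 → [4, 9, 4, 2, 12, 0, 8]
stack[-1] = stack[-1]*stack[0] = 8*4 = 32 → [4, 9, 4, 2, 12, 0, 32]
insert 7 at 2 → [4, 9, 7, 4, 2, 12, 0, 32]
sum = 70

70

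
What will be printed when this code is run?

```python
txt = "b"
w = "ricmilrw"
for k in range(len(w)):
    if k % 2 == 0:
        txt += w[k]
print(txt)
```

brcir

k=0: add 'r' → 'br'
k=1: skip
k=2: add 'c' → 'brc'
k=3: skip
k=4: add 'i' → 'brci'
k=5: skip
k=6: add 'r' → 'brcir'
k=7: skip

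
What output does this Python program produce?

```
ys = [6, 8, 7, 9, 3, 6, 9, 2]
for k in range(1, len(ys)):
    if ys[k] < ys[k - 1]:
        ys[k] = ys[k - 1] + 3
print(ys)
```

k=1: 8>=6, unchanged → [6, 8, 7, 9, 3, 6, 9, 2]
k=2: 7<8, ys[2] = 8+3 = 11 → [6, 8, 11, 9, 3, 6, 9, 2]
k=3: 9<11, ys[3] = 11+3 = 14 → [6, 8, 11, 14, 3, 6, 9, 2]
k=4: 3<14, ys[4] = 14+3 = 17 → [6, 8, 11, 14, 17, 6, 9, 2]
k=5: 6<17, ys[5] = 17+3 = 20 → [6, 8, 11, 14, 17, 20, 9, 2]
k=6: 9<20, ys[6] = 20+3 = 23 → [6, 8, 11, 14, 17, 20, 23, 2]
k=7: 2<23, ys[7] = 23+3 = 26 → [6, 8, 11, 14, 17, 20, 23, 26]

[6, 8, 11, 14, 17, 20, 23, 26]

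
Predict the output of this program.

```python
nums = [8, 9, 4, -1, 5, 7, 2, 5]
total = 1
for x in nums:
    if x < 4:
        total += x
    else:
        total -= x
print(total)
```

-36

x=8: not <4, total = 1-8 = -7
x=9: not <4, total = (-7)-9 = -16
x=4: not <4, total = (-16)-4 = -20
x=-1: <4, total = (-20)+(-1) = -21
x=5: not <4, total = (-21)-5 = -26
x=7: not <4, total = (-26)-7 = -33
x=2: <4, total = (-33)+2 = -31
x=5: not <4, total = (-31)-5 = -36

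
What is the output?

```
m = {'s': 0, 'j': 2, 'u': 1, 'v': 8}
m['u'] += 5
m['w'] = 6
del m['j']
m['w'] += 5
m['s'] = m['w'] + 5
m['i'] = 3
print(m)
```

m['u'] = 1+5 = 6 → {'s': 0, 'j': 2, 'u': 6, 'v': 8}
m['w'] = 6 → {'s': 0, 'j': 2, 'u': 6, 'v': 8, 'w': 6}
del 'j' → {'s': 0, 'u': 6, 'v': 8, 'w': 6}
m['w'] = 6+5 = 11 → {'s': 0, 'u': 6, 'v': 8, 'w': 11}
m['s'] = m['w']+5 = 16 → {'s': 16, 'u': 6, 'v': 8, 'w': 11}
m['i'] = 3 → {'s': 16, 'u': 6, 'v': 8, 'w': 11, 'i': 3}

{'s': 16, 'u': 6, 'v': 8, 'w': 11, 'i': 3}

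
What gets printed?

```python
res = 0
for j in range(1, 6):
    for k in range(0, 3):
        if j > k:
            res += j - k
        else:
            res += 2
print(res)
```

j=1,k=0: 1>0, res = 0+1 = 1
j=1,k=1: not 1>1, res = 1+2 = 3
j=1,k=2: not 1>2, res = 3+2 = 5
j=2,k=0: 2>0, res = 5+2 = 7
j=2,k=1: 2>1, res = 7+1 = 8
j=2,k=2: not 2>2, res = 8+2 = 10
j=3,k=0: 3>0, res = 10+3 = 13
j=3,k=1: 3>1, res = 13+2 = 15
j=3,k=2: 3>2, res = 15+1 = 16
j=4,k=0: 4>0, res = 16+4 = 20
j=4,k=1: 4>1, res = 20+3 = 23
j=4,k=2: 4>2, res = 23+2 = 25
j=5,k=0: 5>0, res = 25+5 = 30
j=5,k=1: 5>1, res = 30+4 = 34
j=5,k=2: 5>2, res = 34+3 = 37

37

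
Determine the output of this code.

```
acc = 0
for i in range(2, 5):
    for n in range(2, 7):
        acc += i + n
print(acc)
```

105

i=2,n=2: acc = 0+4 = 4
i=2,n=3: acc = 4+5 = 9
i=2,n=4: acc = 9+6 = 15
i=2,n=5: acc = 15+7 = 22
i=2,n=6: acc = 22+8 = 30
i=3,n=2: acc = 30+5 = 35
i=3,n=3: acc = 35+6 = 41
i=3,n=4: acc = 41+7 = 48
i=3,n=5: acc = 48+8 = 56
i=3,n=6: acc = 56+9 = 65
i=4,n=2: acc = 65+6 = 71
i=4,n=3: acc = 71+7 = 78
i=4,n=4: acc = 78+8 = 86
i=4,n=5: acc = 86+9 = 95
i=4,n=6: acc = 95+10 = 105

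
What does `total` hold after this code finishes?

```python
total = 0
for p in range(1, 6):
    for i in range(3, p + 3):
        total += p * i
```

250

p=1,i=3: total = 0+3 = 3
p=2,i=3: total = 3+6 = 9
p=2,i=4: total = 9+8 = 17
p=3,i=3: total = 17+9 = 26
p=3,i=4: total = 26+12 = 38
p=3,i=5: total = 38+15 = 53
p=4,i=3: total = 53+12 = 65
p=4,i=4: total = 65+16 = 81
p=4,i=5: total = 81+20 = 101
p=4,i=6: total = 101+24 = 125
p=5,i=3: total = 125+15 = 140
p=5,i=4: total = 140+20 = 160
p=5,i=5: total = 160+25 = 185
p=5,i=6: total = 185+30 = 215
p=5,i=7: total = 215+35 = 250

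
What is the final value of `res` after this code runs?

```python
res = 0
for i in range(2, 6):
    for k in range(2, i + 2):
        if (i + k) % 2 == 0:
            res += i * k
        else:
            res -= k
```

48

i=2,k=2: even sum, res = 0+4 = 4
i=2,k=3: odd sum, res = 4-3 = 1
i=3,k=2: odd sum, res = 1-2 = -1
i=3,k=3: even sum, res = (-1)+9 = 8
i=3,k=4: odd sum, res = 8-4 = 4
i=4,k=2: even sum, res = 4+8 = 12
i=4,k=3: odd sum, res = 12-3 = 9
i=4,k=4: even sum, res = 9+16 = 25
i=4,k=5: odd sum, res = 25-5 = 20
i=5,k=2: odd sum, res = 20-2 = 18
i=5,k=3: even sum, res = 18+15 = 33
i=5,k=4: odd sum, res = 33-4 = 29
i=5,k=5: even sum, res = 29+25 = 54
i=5,k=6: odd sum, res = 54-6 = 48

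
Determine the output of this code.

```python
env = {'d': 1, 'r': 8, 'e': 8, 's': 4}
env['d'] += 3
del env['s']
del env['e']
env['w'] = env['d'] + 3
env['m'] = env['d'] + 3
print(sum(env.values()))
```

env['d'] = 1+3 = 4 → {'d': 4, 'r': 8, 'e': 8, 's': 4}
del 's' → {'d': 4, 'r': 8, 'e': 8}
del 'e' → {'d': 4, 'r': 8}
env['w'] = env['d']+3 = 7 → {'d': 4, 'r': 8, 'w': 7}
env['m'] = env['d']+3 = 7 → {'d': 4, 'r': 8, 'w': 7, 'm': 7}
sum of values = 26

26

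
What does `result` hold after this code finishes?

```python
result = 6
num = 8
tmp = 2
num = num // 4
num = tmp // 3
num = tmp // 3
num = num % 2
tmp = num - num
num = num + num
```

6

num = 8//4 = 2
num = 2//3 = 0
num = 2//3 = 0
num = 0%2 = 0
tmp = 0-0 = 0
num = 0+0 = 0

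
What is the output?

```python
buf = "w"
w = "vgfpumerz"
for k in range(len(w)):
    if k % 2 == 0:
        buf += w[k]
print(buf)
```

k=0: add 'v' → 'wv'
k=1: skip
k=2: add 'f' → 'wvf'
k=3: skip
k=4: add 'u' → 'wvfu'
k=5: skip
k=6: add 'e' → 'wvfue'
k=7: skip
k=8: add 'z' → 'wvfuez'

wvfuez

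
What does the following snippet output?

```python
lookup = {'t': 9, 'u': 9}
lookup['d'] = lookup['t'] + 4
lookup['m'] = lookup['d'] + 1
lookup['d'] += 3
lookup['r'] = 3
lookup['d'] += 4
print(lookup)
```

lookup['d'] = lookup['t']+4 = 13 → {'t': 9, 'u': 9, 'd': 13}
lookup['m'] = lookup['d']+1 = 14 → {'t': 9, 'u': 9, 'd': 13, 'm': 14}
lookup['d'] = 13+3 = 16 → {'t': 9, 'u': 9, 'd': 16, 'm': 14}
lookup['r'] = 3 → {'t': 9, 'u': 9, 'd': 16, 'm': 14, 'r': 3}
lookup['d'] = 16+4 = 20 → {'t': 9, 'u': 9, 'd': 20, 'm': 14, 'r': 3}

{'t': 9, 'u': 9, 'd': 20, 'm': 14, 'r': 3}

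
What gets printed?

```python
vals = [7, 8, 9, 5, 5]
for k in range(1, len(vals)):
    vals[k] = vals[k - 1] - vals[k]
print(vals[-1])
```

-20

k=1: vals[1] = 7-8 = -1 → [7, -1, 9, 5, 5]
k=2: vals[2] = (-1)-9 = -10 → [7, -1, -10, 5, 5]
k=3: vals[3] = (-10)-5 = -15 → [7, -1, -10, -15, 5]
k=4: vals[4] = (-15)-5 = -20 → [7, -1, -10, -15, -20]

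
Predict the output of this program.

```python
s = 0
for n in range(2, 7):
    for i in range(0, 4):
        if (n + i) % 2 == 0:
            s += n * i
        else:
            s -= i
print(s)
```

40

n=2,i=0: even sum, s = 0+0 = 0
n=2,i=1: odd sum, s = 0-1 = -1
n=2,i=2: even sum, s = (-1)+4 = 3
n=2,i=3: odd sum, s = 3-3 = 0
n=3,i=0: odd sum, s = 0-0 = 0
n=3,i=1: even sum, s = 0+3 = 3
n=3,i=2: odd sum, s = 3-2 = 1
n=3,i=3: even sum, s = 1+9 = 10
n=4,i=0: even sum, s = 10+0 = 10
n=4,i=1: odd sum, s = 10-1 = 9
n=4,i=2: even sum, s = 9+8 = 17
n=4,i=3: odd sum, s = 17-3 = 14
n=5,i=0: odd sum, s = 14-0 = 14
n=5,i=1: even sum, s = 14+5 = 19
n=5,i=2: odd sum, s = 19-2 = 17
n=5,i=3: even sum, s = 17+15 = 32
n=6,i=0: even sum, s = 32+0 = 32
n=6,i=1: odd sum, s = 32-1 = 31
n=6,i=2: even sum, s = 31+12 = 43
n=6,i=3: odd sum, s = 43-3 = 40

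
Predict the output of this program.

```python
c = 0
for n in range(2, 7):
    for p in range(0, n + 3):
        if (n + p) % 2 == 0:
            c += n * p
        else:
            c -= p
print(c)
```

n=2,p=0: even sum, c = 0+0 = 0
n=2,p=1: odd sum, c = 0-1 = -1
n=2,p=2: even sum, c = (-1)+4 = 3
n=2,p=3: odd sum, c = 3-3 = 0
n=2,p=4: even sum, c = 0+8 = 8
n=3,p=0: odd sum, c = 8-0 = 8
n=3,p=1: even sum, c = 8+3 = 11
n=3,p=2: odd sum, c = 11-2 = 9
n=3,p=3: even sum, c = 9+9 = 18
n=3,p=4: odd sum, c = 18-4 = 14
n=3,p=5: even sum, c = 14+15 = 29
n=4,p=0: even sum, c = 29+0 = 29
n=4,p=1: odd sum, c = 29-1 = 28
n=4,p=2: even sum, c = 28+8 = 36
n=4,p=3: odd sum, c = 36-3 = 33
n=4,p=4: even sum, c = 33+16 = 49
n=4,p=5: odd sum, c = 49-5 = 44
n=4,p=6: even sum, c = 44+24 = 68
n=5,p=0: odd sum, c = 68-0 = 68
n=5,p=1: even sum, c = 68+5 = 73
n=5,p=2: odd sum, c = 73-2 = 71
n=5,p=3: even sum, c = 71+15 = 86
n=5,p=4: odd sum, c = 86-4 = 82
n=5,p=5: even sum, c = 82+25 = 107
n=5,p=6: odd sum, c = 107-6 = 101
n=5,p=7: even sum, c = 101+35 = 136
n=6,p=0: even sum, c = 136+0 = 136
n=6,p=1: odd sum, c = 136-1 = 135
n=6,p=2: even sum, c = 135+12 = 147
n=6,p=3: odd sum, c = 147-3 = 144
n=6,p=4: even sum, c = 144+24 = 168
n=6,p=5: odd sum, c = 168-5 = 163
n=6,p=6: even sum, c = 163+36 = 199
n=6,p=7: odd sum, c = 199-7 = 192
n=6,p=8: even sum, c = 192+48 = 240

240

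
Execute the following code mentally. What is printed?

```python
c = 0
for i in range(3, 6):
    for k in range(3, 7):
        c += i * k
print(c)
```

i=3,k=3: c = 0+9 = 9
i=3,k=4: c = 9+12 = 21
i=3,k=5: c = 21+15 = 36
i=3,k=6: c = 36+18 = 54
i=4,k=3: c = 54+12 = 66
i=4,k=4: c = 66+16 = 82
i=4,k=5: c = 82+20 = 102
i=4,k=6: c = 102+24 = 126
i=5,k=3: c = 126+15 = 141
i=5,k=4: c = 141+20 = 161
i=5,k=5: c = 161+25 = 186
i=5,k=6: c = 186+30 = 216

216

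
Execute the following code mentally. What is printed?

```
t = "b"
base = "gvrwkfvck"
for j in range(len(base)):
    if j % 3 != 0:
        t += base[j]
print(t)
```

bvrkfck

j=0: skip
j=1: add 'v' → 'bv'
j=2: add 'r' → 'bvr'
j=3: skip
j=4: add 'k' → 'bvrk'
j=5: add 'f' → 'bvrkf'
j=6: skip
j=7: add 'c' → 'bvrkfc'
j=8: add 'k' → 'bvrkfck'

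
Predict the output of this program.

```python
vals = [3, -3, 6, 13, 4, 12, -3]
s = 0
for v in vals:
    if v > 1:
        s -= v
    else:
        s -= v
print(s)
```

v=3: >1, s = 0-3 = -3
v=-3: not >1, s = (-3)-(-3) = 0
v=6: >1, s = 0-6 = -6
v=13: >1, s = (-6)-13 = -19
v=4: >1, s = (-19)-4 = -23
v=12: >1, s = (-23)-12 = -35
v=-3: not >1, s = (-35)-(-3) = -32

-32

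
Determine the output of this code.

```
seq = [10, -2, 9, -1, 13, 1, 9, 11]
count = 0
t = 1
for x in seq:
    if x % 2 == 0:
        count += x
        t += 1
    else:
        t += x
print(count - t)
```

-37

x=10: even, count = 0+10 = 10; t=2
x=-2: even, count = 10+(-2) = 8; t=3
x=9: not even; t=12
x=-1: not even; t=11
x=13: not even; t=24
x=1: not even; t=25
x=9: not even; t=34
x=11: not even; t=45
count-t = 8-45 = -37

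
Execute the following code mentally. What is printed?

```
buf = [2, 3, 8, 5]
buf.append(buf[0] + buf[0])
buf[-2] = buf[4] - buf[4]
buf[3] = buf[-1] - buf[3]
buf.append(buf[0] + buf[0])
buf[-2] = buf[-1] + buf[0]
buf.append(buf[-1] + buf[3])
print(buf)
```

[2, 3, 8, 4, 6, 4, 8]

append buf[0]+buf[0] = 2+2 = 4 → [2, 3, 8, 5, 4]
buf[-2] = buf[4]-buf[4] = 4-4 = 0 → [2, 3, 8, 0, 4]
buf[3] = buf[-1]-buf[3] = 4-0 = 4 → [2, 3, 8, 4, 4]
append buf[0]+buf[0] = 2+2 = 4 → [2, 3, 8, 4, 4, 4]
buf[-2] = buf[-1]+buf[0] = 4+2 = 6 → [2, 3, 8, 4, 6, 4]
append buf[-1]+buf[3] = 4+4 = 8 → [2, 3, 8, 4, 6, 4, 8]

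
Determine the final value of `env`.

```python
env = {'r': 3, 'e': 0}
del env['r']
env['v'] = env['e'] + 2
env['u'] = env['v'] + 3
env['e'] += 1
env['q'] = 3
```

del 'r' → {'e': 0}
env['v'] = env['e']+2 = 2 → {'e': 0, 'v': 2}
env['u'] = env['v']+3 = 5 → {'e': 0, 'v': 2, 'u': 5}
env['e'] = 0+1 = 1 → {'e': 1, 'v': 2, 'u': 5}
env['q'] = 3 → {'e': 1, 'v': 2, 'u': 5, 'q': 3}

{'e': 1, 'v': 2, 'u': 5, 'q': 3}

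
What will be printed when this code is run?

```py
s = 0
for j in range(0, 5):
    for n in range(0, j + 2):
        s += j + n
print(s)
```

j=0,n=0: s = 0+0 = 0
j=0,n=1: s = 0+1 = 1
j=1,n=0: s = 1+1 = 2
j=1,n=1: s = 2+2 = 4
j=1,n=2: s = 4+3 = 7
j=2,n=0: s = 7+2 = 9
j=2,n=1: s = 9+3 = 12
j=2,n=2: s = 12+4 = 16
j=2,n=3: s = 16+5 = 21
j=3,n=0: s = 21+3 = 24
j=3,n=1: s = 24+4 = 28
j=3,n=2: s = 28+5 = 33
j=3,n=3: s = 33+6 = 39
j=3,n=4: s = 39+7 = 46
j=4,n=0: s = 46+4 = 50
j=4,n=1: s = 50+5 = 55
j=4,n=2: s = 55+6 = 61
j=4,n=3: s = 61+7 = 68
j=4,n=4: s = 68+8 = 76
j=4,n=5: s = 76+9 = 85

85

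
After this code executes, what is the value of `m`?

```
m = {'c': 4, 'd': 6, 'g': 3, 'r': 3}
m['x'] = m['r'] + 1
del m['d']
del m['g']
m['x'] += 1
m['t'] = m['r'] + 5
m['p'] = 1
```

m['x'] = m['r']+1 = 4 → {'c': 4, 'd': 6, 'g': 3, 'r': 3, 'x': 4}
del 'd' → {'c': 4, 'g': 3, 'r': 3, 'x': 4}
del 'g' → {'c': 4, 'r': 3, 'x': 4}
m['x'] = 4+1 = 5 → {'c': 4, 'r': 3, 'x': 5}
m['t'] = m['r']+5 = 8 → {'c': 4, 'r': 3, 'x': 5, 't': 8}
m['p'] = 1 → {'c': 4, 'r': 3, 'x': 5, 't': 8, 'p': 1}

{'c': 4, 'r': 3, 'x': 5, 't': 8, 'p': 1}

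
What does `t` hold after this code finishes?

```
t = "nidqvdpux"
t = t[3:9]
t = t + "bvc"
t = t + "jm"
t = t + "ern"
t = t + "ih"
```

'qvdpuxbvcjmernih'

slice [3:9] → 'qvdpux'
+ 'bvc' → 'qvdpuxbvc'
+ 'jm' → 'qvdpuxbvcjm'
+ 'ern' → 'qvdpuxbvcjmern'
+ 'ih' → 'qvdpuxbvcjmernih'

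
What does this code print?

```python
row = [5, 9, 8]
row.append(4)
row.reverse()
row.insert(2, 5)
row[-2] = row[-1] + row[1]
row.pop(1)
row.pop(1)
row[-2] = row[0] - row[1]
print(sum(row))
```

0

append 4 → [5, 9, 8, 4]
reverse → [4, 8, 9, 5]
insert 5 at 2 → [4, 8, 5, 9, 5]
row[-2] = row[-1]+row[1] = 5+8 = 13 → [4, 8, 5, 13, 5]
pop(1) removes 8 → [4, 5, 13, 5]
pop(1) removes 5 → [4, 13, 5]
row[-2] = row[0]-row[1] = 4-13 = -9 → [4, -9, 5]
sum = 0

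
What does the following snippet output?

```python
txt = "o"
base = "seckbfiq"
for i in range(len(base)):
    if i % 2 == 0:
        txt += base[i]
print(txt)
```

i=0: add 's' → 'os'
i=1: skip
i=2: add 'c' → 'osc'
i=3: skip
i=4: add 'b' → 'oscb'
i=5: skip
i=6: add 'i' → 'oscbi'
i=7: skip

oscbi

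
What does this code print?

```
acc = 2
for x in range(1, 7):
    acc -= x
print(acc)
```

-19

x=1: acc = 2-1 = 1
x=2: acc = 1-2 = -1
x=3: acc = (-1)-3 = -4
x=4: acc = (-4)-4 = -8
x=5: acc = (-8)-5 = -13
x=6: acc = (-13)-6 = -19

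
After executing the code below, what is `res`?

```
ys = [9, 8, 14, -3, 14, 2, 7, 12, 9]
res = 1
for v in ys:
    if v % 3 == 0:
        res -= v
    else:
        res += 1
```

v=9: %3==0, res = 1-9 = -8
v=8: not %3==0, res = (-8)+1 = -7
v=14: not %3==0, res = (-7)+1 = -6
v=-3: %3==0, res = (-6)-(-3) = -3
v=14: not %3==0, res = (-3)+1 = -2
v=2: not %3==0, res = (-2)+1 = -1
v=7: not %3==0, res = (-1)+1 = 0
v=12: %3==0, res = 0-12 = -12
v=9: %3==0, res = (-12)-9 = -21

-21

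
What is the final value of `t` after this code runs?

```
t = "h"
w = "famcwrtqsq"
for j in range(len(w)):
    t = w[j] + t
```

j=0: prepend 'f' → 'fh'
j=1: prepend 'a' → 'afh'
j=2: prepend 'm' → 'mafh'
j=3: prepend 'c' → 'cmafh'
j=4: prepend 'w' → 'wcmafh'
j=5: prepend 'r' → 'rwcmafh'
j=6: prepend 't' → 'trwcmafh'
j=7: prepend 'q' → 'qtrwcmafh'
j=8: prepend 's' → 'sqtrwcmafh'
j=9: prepend 'q' → 'qsqtrwcmafh'

'qsqtrwcmafh'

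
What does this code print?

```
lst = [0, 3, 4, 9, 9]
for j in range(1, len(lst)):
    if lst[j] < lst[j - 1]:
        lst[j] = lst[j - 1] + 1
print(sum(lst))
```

j=1: 3>=0, unchanged → [0, 3, 4, 9, 9]
j=2: 4>=3, unchanged → [0, 3, 4, 9, 9]
j=3: 9>=4, unchanged → [0, 3, 4, 9, 9]
j=4: 9>=9, unchanged → [0, 3, 4, 9, 9]
sum = 25

25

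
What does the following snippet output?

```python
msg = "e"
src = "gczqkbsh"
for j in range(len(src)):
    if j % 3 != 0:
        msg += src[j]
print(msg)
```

j=0: skip
j=1: add 'c' → 'ec'
j=2: add 'z' → 'ecz'
j=3: skip
j=4: add 'k' → 'eczk'
j=5: add 'b' → 'eczkb'
j=6: skip
j=7: add 'h' → 'eczkbh'

eczkbh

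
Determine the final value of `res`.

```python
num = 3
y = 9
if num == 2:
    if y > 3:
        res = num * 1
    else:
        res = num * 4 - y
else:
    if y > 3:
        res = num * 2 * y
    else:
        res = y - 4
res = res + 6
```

60

num=3, y=9
num == 2 is False; y > 3 is True
→ res = num * 2 * y = 54
res = 54+6 = 60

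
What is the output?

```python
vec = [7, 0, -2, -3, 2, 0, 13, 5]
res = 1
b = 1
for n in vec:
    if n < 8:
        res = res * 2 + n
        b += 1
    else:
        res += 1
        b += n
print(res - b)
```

514

n=7: <8, res = 1*2+7 = 9; b=2
n=0: <8, res = 9*2+0 = 18; b=3
n=-2: <8, res = 18*2+(-2) = 34; b=4
n=-3: <8, res = 34*2+(-3) = 65; b=5
n=2: <8, res = 65*2+2 = 132; b=6
n=0: <8, res = 132*2+0 = 264; b=7
n=13: not <8, res = 264+1 = 265; b=20
n=5: <8, res = 265*2+5 = 535; b=21
res-b = 535-21 = 514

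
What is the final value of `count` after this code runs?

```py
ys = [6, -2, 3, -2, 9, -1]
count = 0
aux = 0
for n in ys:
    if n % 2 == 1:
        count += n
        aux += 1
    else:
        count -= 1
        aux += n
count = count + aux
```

n=6: not odd, count = 0-1 = -1; aux=6
n=-2: not odd, count = (-1)-1 = -2; aux=4
n=3: odd, count = (-2)+3 = 1; aux=5
n=-2: not odd, count = 1-1 = 0; aux=3
n=9: odd, count = 0+9 = 9; aux=4
n=-1: odd, count = 9+(-1) = 8; aux=5
count+aux = 8+5 = 13

13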